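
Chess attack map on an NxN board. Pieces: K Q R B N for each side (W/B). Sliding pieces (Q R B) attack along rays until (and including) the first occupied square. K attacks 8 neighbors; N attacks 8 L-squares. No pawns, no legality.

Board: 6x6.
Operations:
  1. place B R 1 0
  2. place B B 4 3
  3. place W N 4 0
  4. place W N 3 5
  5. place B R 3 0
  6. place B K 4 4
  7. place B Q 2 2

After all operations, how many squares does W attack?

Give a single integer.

Answer: 7

Derivation:
Op 1: place BR@(1,0)
Op 2: place BB@(4,3)
Op 3: place WN@(4,0)
Op 4: place WN@(3,5)
Op 5: place BR@(3,0)
Op 6: place BK@(4,4)
Op 7: place BQ@(2,2)
Per-piece attacks for W:
  WN@(3,5): attacks (4,3) (5,4) (2,3) (1,4)
  WN@(4,0): attacks (5,2) (3,2) (2,1)
Union (7 distinct): (1,4) (2,1) (2,3) (3,2) (4,3) (5,2) (5,4)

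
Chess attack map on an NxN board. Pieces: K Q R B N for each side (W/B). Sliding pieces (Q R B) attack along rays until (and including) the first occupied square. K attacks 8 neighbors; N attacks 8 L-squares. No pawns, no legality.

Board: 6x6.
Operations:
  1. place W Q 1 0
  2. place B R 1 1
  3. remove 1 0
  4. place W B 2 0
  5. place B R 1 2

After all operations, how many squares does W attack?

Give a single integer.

Answer: 4

Derivation:
Op 1: place WQ@(1,0)
Op 2: place BR@(1,1)
Op 3: remove (1,0)
Op 4: place WB@(2,0)
Op 5: place BR@(1,2)
Per-piece attacks for W:
  WB@(2,0): attacks (3,1) (4,2) (5,3) (1,1) [ray(-1,1) blocked at (1,1)]
Union (4 distinct): (1,1) (3,1) (4,2) (5,3)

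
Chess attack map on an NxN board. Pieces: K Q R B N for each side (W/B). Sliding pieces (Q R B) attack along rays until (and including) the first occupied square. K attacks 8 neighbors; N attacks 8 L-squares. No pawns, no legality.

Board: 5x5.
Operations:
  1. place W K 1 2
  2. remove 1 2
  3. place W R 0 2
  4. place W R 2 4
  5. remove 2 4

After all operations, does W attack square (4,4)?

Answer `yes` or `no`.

Answer: no

Derivation:
Op 1: place WK@(1,2)
Op 2: remove (1,2)
Op 3: place WR@(0,2)
Op 4: place WR@(2,4)
Op 5: remove (2,4)
Per-piece attacks for W:
  WR@(0,2): attacks (0,3) (0,4) (0,1) (0,0) (1,2) (2,2) (3,2) (4,2)
W attacks (4,4): no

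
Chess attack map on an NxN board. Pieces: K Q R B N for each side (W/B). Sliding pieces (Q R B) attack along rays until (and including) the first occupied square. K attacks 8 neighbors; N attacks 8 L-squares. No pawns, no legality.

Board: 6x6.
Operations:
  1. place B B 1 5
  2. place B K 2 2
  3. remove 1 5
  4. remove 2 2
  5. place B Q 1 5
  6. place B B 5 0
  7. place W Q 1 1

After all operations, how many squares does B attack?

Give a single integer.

Op 1: place BB@(1,5)
Op 2: place BK@(2,2)
Op 3: remove (1,5)
Op 4: remove (2,2)
Op 5: place BQ@(1,5)
Op 6: place BB@(5,0)
Op 7: place WQ@(1,1)
Per-piece attacks for B:
  BQ@(1,5): attacks (1,4) (1,3) (1,2) (1,1) (2,5) (3,5) (4,5) (5,5) (0,5) (2,4) (3,3) (4,2) (5,1) (0,4) [ray(0,-1) blocked at (1,1)]
  BB@(5,0): attacks (4,1) (3,2) (2,3) (1,4) (0,5)
Union (17 distinct): (0,4) (0,5) (1,1) (1,2) (1,3) (1,4) (2,3) (2,4) (2,5) (3,2) (3,3) (3,5) (4,1) (4,2) (4,5) (5,1) (5,5)

Answer: 17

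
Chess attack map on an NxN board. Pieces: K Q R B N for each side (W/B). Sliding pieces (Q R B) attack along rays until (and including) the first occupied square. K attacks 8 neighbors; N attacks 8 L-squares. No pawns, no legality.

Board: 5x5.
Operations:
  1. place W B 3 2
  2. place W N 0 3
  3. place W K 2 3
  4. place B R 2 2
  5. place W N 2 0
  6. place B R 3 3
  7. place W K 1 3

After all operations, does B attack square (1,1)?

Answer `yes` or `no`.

Op 1: place WB@(3,2)
Op 2: place WN@(0,3)
Op 3: place WK@(2,3)
Op 4: place BR@(2,2)
Op 5: place WN@(2,0)
Op 6: place BR@(3,3)
Op 7: place WK@(1,3)
Per-piece attacks for B:
  BR@(2,2): attacks (2,3) (2,1) (2,0) (3,2) (1,2) (0,2) [ray(0,1) blocked at (2,3); ray(0,-1) blocked at (2,0); ray(1,0) blocked at (3,2)]
  BR@(3,3): attacks (3,4) (3,2) (4,3) (2,3) [ray(0,-1) blocked at (3,2); ray(-1,0) blocked at (2,3)]
B attacks (1,1): no

Answer: no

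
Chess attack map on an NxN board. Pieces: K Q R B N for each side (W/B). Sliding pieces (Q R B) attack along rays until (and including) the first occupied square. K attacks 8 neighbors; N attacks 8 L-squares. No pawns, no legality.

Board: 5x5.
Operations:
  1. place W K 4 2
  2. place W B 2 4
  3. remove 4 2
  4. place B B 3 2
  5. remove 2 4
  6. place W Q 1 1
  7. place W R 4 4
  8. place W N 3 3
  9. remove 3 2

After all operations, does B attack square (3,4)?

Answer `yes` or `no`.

Answer: no

Derivation:
Op 1: place WK@(4,2)
Op 2: place WB@(2,4)
Op 3: remove (4,2)
Op 4: place BB@(3,2)
Op 5: remove (2,4)
Op 6: place WQ@(1,1)
Op 7: place WR@(4,4)
Op 8: place WN@(3,3)
Op 9: remove (3,2)
Per-piece attacks for B:
B attacks (3,4): no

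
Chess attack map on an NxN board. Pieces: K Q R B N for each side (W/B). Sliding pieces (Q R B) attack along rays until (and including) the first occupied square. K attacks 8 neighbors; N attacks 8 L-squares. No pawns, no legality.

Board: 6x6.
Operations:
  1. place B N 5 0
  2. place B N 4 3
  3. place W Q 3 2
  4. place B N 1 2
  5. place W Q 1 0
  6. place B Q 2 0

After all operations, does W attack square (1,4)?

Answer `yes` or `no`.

Op 1: place BN@(5,0)
Op 2: place BN@(4,3)
Op 3: place WQ@(3,2)
Op 4: place BN@(1,2)
Op 5: place WQ@(1,0)
Op 6: place BQ@(2,0)
Per-piece attacks for W:
  WQ@(1,0): attacks (1,1) (1,2) (2,0) (0,0) (2,1) (3,2) (0,1) [ray(0,1) blocked at (1,2); ray(1,0) blocked at (2,0); ray(1,1) blocked at (3,2)]
  WQ@(3,2): attacks (3,3) (3,4) (3,5) (3,1) (3,0) (4,2) (5,2) (2,2) (1,2) (4,3) (4,1) (5,0) (2,3) (1,4) (0,5) (2,1) (1,0) [ray(-1,0) blocked at (1,2); ray(1,1) blocked at (4,3); ray(1,-1) blocked at (5,0); ray(-1,-1) blocked at (1,0)]
W attacks (1,4): yes

Answer: yes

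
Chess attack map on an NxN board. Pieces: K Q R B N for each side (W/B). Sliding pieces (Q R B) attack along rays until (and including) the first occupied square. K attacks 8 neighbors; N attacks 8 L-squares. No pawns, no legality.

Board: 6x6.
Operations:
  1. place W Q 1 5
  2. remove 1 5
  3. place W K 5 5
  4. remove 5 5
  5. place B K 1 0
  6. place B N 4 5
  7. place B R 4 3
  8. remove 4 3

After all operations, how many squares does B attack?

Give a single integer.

Answer: 8

Derivation:
Op 1: place WQ@(1,5)
Op 2: remove (1,5)
Op 3: place WK@(5,5)
Op 4: remove (5,5)
Op 5: place BK@(1,0)
Op 6: place BN@(4,5)
Op 7: place BR@(4,3)
Op 8: remove (4,3)
Per-piece attacks for B:
  BK@(1,0): attacks (1,1) (2,0) (0,0) (2,1) (0,1)
  BN@(4,5): attacks (5,3) (3,3) (2,4)
Union (8 distinct): (0,0) (0,1) (1,1) (2,0) (2,1) (2,4) (3,3) (5,3)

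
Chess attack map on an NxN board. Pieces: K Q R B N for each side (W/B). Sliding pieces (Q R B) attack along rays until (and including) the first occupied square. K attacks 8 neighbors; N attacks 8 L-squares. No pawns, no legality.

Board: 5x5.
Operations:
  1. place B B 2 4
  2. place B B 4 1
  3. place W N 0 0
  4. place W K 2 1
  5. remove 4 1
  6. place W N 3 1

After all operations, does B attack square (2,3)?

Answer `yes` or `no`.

Op 1: place BB@(2,4)
Op 2: place BB@(4,1)
Op 3: place WN@(0,0)
Op 4: place WK@(2,1)
Op 5: remove (4,1)
Op 6: place WN@(3,1)
Per-piece attacks for B:
  BB@(2,4): attacks (3,3) (4,2) (1,3) (0,2)
B attacks (2,3): no

Answer: no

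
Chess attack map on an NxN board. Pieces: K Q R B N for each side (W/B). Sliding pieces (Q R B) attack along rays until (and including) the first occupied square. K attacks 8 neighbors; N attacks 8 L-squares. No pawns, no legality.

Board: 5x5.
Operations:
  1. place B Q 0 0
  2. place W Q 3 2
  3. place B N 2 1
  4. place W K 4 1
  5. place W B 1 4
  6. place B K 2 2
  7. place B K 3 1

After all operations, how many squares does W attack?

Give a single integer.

Answer: 14

Derivation:
Op 1: place BQ@(0,0)
Op 2: place WQ@(3,2)
Op 3: place BN@(2,1)
Op 4: place WK@(4,1)
Op 5: place WB@(1,4)
Op 6: place BK@(2,2)
Op 7: place BK@(3,1)
Per-piece attacks for W:
  WB@(1,4): attacks (2,3) (3,2) (0,3) [ray(1,-1) blocked at (3,2)]
  WQ@(3,2): attacks (3,3) (3,4) (3,1) (4,2) (2,2) (4,3) (4,1) (2,3) (1,4) (2,1) [ray(0,-1) blocked at (3,1); ray(-1,0) blocked at (2,2); ray(1,-1) blocked at (4,1); ray(-1,1) blocked at (1,4); ray(-1,-1) blocked at (2,1)]
  WK@(4,1): attacks (4,2) (4,0) (3,1) (3,2) (3,0)
Union (14 distinct): (0,3) (1,4) (2,1) (2,2) (2,3) (3,0) (3,1) (3,2) (3,3) (3,4) (4,0) (4,1) (4,2) (4,3)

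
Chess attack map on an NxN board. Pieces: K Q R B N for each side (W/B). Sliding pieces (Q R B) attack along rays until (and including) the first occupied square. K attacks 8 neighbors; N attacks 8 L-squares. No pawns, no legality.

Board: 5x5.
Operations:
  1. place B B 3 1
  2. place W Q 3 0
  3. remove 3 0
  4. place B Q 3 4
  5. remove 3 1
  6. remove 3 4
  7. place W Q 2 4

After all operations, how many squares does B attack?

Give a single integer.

Op 1: place BB@(3,1)
Op 2: place WQ@(3,0)
Op 3: remove (3,0)
Op 4: place BQ@(3,4)
Op 5: remove (3,1)
Op 6: remove (3,4)
Op 7: place WQ@(2,4)
Per-piece attacks for B:
Union (0 distinct): (none)

Answer: 0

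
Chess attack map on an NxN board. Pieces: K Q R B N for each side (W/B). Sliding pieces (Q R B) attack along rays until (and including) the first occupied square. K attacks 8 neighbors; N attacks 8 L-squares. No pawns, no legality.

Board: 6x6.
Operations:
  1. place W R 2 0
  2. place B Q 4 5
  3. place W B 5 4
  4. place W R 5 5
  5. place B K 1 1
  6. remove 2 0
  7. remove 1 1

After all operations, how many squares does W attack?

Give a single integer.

Op 1: place WR@(2,0)
Op 2: place BQ@(4,5)
Op 3: place WB@(5,4)
Op 4: place WR@(5,5)
Op 5: place BK@(1,1)
Op 6: remove (2,0)
Op 7: remove (1,1)
Per-piece attacks for W:
  WB@(5,4): attacks (4,5) (4,3) (3,2) (2,1) (1,0) [ray(-1,1) blocked at (4,5)]
  WR@(5,5): attacks (5,4) (4,5) [ray(0,-1) blocked at (5,4); ray(-1,0) blocked at (4,5)]
Union (6 distinct): (1,0) (2,1) (3,2) (4,3) (4,5) (5,4)

Answer: 6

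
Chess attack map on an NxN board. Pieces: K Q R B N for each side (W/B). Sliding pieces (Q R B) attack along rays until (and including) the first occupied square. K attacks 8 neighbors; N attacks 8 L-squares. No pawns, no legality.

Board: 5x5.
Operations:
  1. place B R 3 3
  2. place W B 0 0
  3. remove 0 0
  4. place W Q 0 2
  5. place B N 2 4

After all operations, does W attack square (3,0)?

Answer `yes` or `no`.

Answer: no

Derivation:
Op 1: place BR@(3,3)
Op 2: place WB@(0,0)
Op 3: remove (0,0)
Op 4: place WQ@(0,2)
Op 5: place BN@(2,4)
Per-piece attacks for W:
  WQ@(0,2): attacks (0,3) (0,4) (0,1) (0,0) (1,2) (2,2) (3,2) (4,2) (1,3) (2,4) (1,1) (2,0) [ray(1,1) blocked at (2,4)]
W attacks (3,0): no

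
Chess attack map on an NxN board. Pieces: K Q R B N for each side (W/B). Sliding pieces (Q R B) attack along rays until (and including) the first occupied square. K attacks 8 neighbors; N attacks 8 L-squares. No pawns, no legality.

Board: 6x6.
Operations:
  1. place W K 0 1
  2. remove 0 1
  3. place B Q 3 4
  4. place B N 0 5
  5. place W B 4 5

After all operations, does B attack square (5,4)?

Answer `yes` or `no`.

Op 1: place WK@(0,1)
Op 2: remove (0,1)
Op 3: place BQ@(3,4)
Op 4: place BN@(0,5)
Op 5: place WB@(4,5)
Per-piece attacks for B:
  BN@(0,5): attacks (1,3) (2,4)
  BQ@(3,4): attacks (3,5) (3,3) (3,2) (3,1) (3,0) (4,4) (5,4) (2,4) (1,4) (0,4) (4,5) (4,3) (5,2) (2,5) (2,3) (1,2) (0,1) [ray(1,1) blocked at (4,5)]
B attacks (5,4): yes

Answer: yes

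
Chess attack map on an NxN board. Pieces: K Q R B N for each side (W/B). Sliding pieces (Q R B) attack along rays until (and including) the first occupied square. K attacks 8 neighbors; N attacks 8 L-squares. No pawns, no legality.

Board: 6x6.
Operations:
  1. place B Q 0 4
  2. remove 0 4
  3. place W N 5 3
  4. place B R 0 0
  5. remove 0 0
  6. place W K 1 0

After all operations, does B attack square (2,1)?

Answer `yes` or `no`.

Answer: no

Derivation:
Op 1: place BQ@(0,4)
Op 2: remove (0,4)
Op 3: place WN@(5,3)
Op 4: place BR@(0,0)
Op 5: remove (0,0)
Op 6: place WK@(1,0)
Per-piece attacks for B:
B attacks (2,1): no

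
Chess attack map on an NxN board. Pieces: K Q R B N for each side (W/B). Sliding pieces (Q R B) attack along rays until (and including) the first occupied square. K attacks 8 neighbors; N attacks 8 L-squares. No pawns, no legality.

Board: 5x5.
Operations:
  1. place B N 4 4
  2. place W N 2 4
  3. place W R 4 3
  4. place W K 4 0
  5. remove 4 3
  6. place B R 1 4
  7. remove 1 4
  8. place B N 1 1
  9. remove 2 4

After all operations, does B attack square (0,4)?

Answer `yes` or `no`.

Answer: no

Derivation:
Op 1: place BN@(4,4)
Op 2: place WN@(2,4)
Op 3: place WR@(4,3)
Op 4: place WK@(4,0)
Op 5: remove (4,3)
Op 6: place BR@(1,4)
Op 7: remove (1,4)
Op 8: place BN@(1,1)
Op 9: remove (2,4)
Per-piece attacks for B:
  BN@(1,1): attacks (2,3) (3,2) (0,3) (3,0)
  BN@(4,4): attacks (3,2) (2,3)
B attacks (0,4): no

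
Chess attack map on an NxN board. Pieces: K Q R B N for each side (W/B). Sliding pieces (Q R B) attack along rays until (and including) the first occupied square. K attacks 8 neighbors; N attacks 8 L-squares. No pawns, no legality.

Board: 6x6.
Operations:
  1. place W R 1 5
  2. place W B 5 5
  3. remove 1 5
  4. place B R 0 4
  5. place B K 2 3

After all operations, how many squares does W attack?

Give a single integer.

Op 1: place WR@(1,5)
Op 2: place WB@(5,5)
Op 3: remove (1,5)
Op 4: place BR@(0,4)
Op 5: place BK@(2,3)
Per-piece attacks for W:
  WB@(5,5): attacks (4,4) (3,3) (2,2) (1,1) (0,0)
Union (5 distinct): (0,0) (1,1) (2,2) (3,3) (4,4)

Answer: 5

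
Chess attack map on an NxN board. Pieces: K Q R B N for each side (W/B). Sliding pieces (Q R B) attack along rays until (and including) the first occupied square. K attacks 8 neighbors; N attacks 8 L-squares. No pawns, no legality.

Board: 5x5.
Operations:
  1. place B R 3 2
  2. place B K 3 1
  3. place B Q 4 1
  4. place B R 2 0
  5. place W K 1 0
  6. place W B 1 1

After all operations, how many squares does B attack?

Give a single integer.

Answer: 18

Derivation:
Op 1: place BR@(3,2)
Op 2: place BK@(3,1)
Op 3: place BQ@(4,1)
Op 4: place BR@(2,0)
Op 5: place WK@(1,0)
Op 6: place WB@(1,1)
Per-piece attacks for B:
  BR@(2,0): attacks (2,1) (2,2) (2,3) (2,4) (3,0) (4,0) (1,0) [ray(-1,0) blocked at (1,0)]
  BK@(3,1): attacks (3,2) (3,0) (4,1) (2,1) (4,2) (4,0) (2,2) (2,0)
  BR@(3,2): attacks (3,3) (3,4) (3,1) (4,2) (2,2) (1,2) (0,2) [ray(0,-1) blocked at (3,1)]
  BQ@(4,1): attacks (4,2) (4,3) (4,4) (4,0) (3,1) (3,2) (3,0) [ray(-1,0) blocked at (3,1); ray(-1,1) blocked at (3,2)]
Union (18 distinct): (0,2) (1,0) (1,2) (2,0) (2,1) (2,2) (2,3) (2,4) (3,0) (3,1) (3,2) (3,3) (3,4) (4,0) (4,1) (4,2) (4,3) (4,4)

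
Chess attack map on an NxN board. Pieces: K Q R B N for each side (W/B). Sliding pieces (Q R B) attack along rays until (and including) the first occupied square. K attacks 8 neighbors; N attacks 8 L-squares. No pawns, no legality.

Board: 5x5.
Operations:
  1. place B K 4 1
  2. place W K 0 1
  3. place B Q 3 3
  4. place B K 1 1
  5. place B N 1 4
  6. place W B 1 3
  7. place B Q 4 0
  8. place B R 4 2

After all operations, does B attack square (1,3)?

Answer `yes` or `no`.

Answer: yes

Derivation:
Op 1: place BK@(4,1)
Op 2: place WK@(0,1)
Op 3: place BQ@(3,3)
Op 4: place BK@(1,1)
Op 5: place BN@(1,4)
Op 6: place WB@(1,3)
Op 7: place BQ@(4,0)
Op 8: place BR@(4,2)
Per-piece attacks for B:
  BK@(1,1): attacks (1,2) (1,0) (2,1) (0,1) (2,2) (2,0) (0,2) (0,0)
  BN@(1,4): attacks (2,2) (3,3) (0,2)
  BQ@(3,3): attacks (3,4) (3,2) (3,1) (3,0) (4,3) (2,3) (1,3) (4,4) (4,2) (2,4) (2,2) (1,1) [ray(-1,0) blocked at (1,3); ray(1,-1) blocked at (4,2); ray(-1,-1) blocked at (1,1)]
  BQ@(4,0): attacks (4,1) (3,0) (2,0) (1,0) (0,0) (3,1) (2,2) (1,3) [ray(0,1) blocked at (4,1); ray(-1,1) blocked at (1,3)]
  BK@(4,1): attacks (4,2) (4,0) (3,1) (3,2) (3,0)
  BR@(4,2): attacks (4,3) (4,4) (4,1) (3,2) (2,2) (1,2) (0,2) [ray(0,-1) blocked at (4,1)]
B attacks (1,3): yes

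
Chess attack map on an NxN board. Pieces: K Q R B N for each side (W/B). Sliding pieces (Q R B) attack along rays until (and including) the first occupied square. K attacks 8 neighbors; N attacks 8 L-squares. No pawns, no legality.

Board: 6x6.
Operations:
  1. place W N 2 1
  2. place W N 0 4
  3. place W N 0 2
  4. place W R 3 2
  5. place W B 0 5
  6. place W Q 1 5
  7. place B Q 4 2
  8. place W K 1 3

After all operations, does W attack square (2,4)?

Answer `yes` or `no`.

Op 1: place WN@(2,1)
Op 2: place WN@(0,4)
Op 3: place WN@(0,2)
Op 4: place WR@(3,2)
Op 5: place WB@(0,5)
Op 6: place WQ@(1,5)
Op 7: place BQ@(4,2)
Op 8: place WK@(1,3)
Per-piece attacks for W:
  WN@(0,2): attacks (1,4) (2,3) (1,0) (2,1)
  WN@(0,4): attacks (2,5) (1,2) (2,3)
  WB@(0,5): attacks (1,4) (2,3) (3,2) [ray(1,-1) blocked at (3,2)]
  WK@(1,3): attacks (1,4) (1,2) (2,3) (0,3) (2,4) (2,2) (0,4) (0,2)
  WQ@(1,5): attacks (1,4) (1,3) (2,5) (3,5) (4,5) (5,5) (0,5) (2,4) (3,3) (4,2) (0,4) [ray(0,-1) blocked at (1,3); ray(-1,0) blocked at (0,5); ray(1,-1) blocked at (4,2); ray(-1,-1) blocked at (0,4)]
  WN@(2,1): attacks (3,3) (4,2) (1,3) (0,2) (4,0) (0,0)
  WR@(3,2): attacks (3,3) (3,4) (3,5) (3,1) (3,0) (4,2) (2,2) (1,2) (0,2) [ray(1,0) blocked at (4,2); ray(-1,0) blocked at (0,2)]
W attacks (2,4): yes

Answer: yes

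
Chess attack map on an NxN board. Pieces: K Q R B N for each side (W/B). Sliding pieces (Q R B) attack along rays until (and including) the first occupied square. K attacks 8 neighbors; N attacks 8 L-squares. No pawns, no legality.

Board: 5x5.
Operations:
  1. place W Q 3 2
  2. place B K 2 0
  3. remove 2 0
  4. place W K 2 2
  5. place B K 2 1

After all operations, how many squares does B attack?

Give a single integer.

Answer: 8

Derivation:
Op 1: place WQ@(3,2)
Op 2: place BK@(2,0)
Op 3: remove (2,0)
Op 4: place WK@(2,2)
Op 5: place BK@(2,1)
Per-piece attacks for B:
  BK@(2,1): attacks (2,2) (2,0) (3,1) (1,1) (3,2) (3,0) (1,2) (1,0)
Union (8 distinct): (1,0) (1,1) (1,2) (2,0) (2,2) (3,0) (3,1) (3,2)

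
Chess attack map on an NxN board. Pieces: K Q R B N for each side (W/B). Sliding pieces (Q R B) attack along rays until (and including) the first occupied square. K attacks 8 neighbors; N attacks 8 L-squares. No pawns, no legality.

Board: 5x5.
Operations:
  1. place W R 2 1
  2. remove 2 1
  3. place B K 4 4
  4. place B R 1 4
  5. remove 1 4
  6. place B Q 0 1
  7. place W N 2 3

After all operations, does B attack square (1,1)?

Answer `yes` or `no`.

Op 1: place WR@(2,1)
Op 2: remove (2,1)
Op 3: place BK@(4,4)
Op 4: place BR@(1,4)
Op 5: remove (1,4)
Op 6: place BQ@(0,1)
Op 7: place WN@(2,3)
Per-piece attacks for B:
  BQ@(0,1): attacks (0,2) (0,3) (0,4) (0,0) (1,1) (2,1) (3,1) (4,1) (1,2) (2,3) (1,0) [ray(1,1) blocked at (2,3)]
  BK@(4,4): attacks (4,3) (3,4) (3,3)
B attacks (1,1): yes

Answer: yes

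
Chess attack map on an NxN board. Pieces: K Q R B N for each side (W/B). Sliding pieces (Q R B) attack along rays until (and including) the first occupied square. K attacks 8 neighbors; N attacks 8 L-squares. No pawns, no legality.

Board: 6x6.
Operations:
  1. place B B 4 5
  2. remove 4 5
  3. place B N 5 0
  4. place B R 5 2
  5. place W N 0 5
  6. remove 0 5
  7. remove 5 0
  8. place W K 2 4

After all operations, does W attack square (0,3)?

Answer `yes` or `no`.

Op 1: place BB@(4,5)
Op 2: remove (4,5)
Op 3: place BN@(5,0)
Op 4: place BR@(5,2)
Op 5: place WN@(0,5)
Op 6: remove (0,5)
Op 7: remove (5,0)
Op 8: place WK@(2,4)
Per-piece attacks for W:
  WK@(2,4): attacks (2,5) (2,3) (3,4) (1,4) (3,5) (3,3) (1,5) (1,3)
W attacks (0,3): no

Answer: no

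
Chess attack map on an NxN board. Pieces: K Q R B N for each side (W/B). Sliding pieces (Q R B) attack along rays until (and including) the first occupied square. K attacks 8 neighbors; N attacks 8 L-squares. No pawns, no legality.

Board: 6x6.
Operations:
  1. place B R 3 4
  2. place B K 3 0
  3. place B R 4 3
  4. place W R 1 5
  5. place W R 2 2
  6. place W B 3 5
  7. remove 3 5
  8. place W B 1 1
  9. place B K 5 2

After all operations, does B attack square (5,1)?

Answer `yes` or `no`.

Op 1: place BR@(3,4)
Op 2: place BK@(3,0)
Op 3: place BR@(4,3)
Op 4: place WR@(1,5)
Op 5: place WR@(2,2)
Op 6: place WB@(3,5)
Op 7: remove (3,5)
Op 8: place WB@(1,1)
Op 9: place BK@(5,2)
Per-piece attacks for B:
  BK@(3,0): attacks (3,1) (4,0) (2,0) (4,1) (2,1)
  BR@(3,4): attacks (3,5) (3,3) (3,2) (3,1) (3,0) (4,4) (5,4) (2,4) (1,4) (0,4) [ray(0,-1) blocked at (3,0)]
  BR@(4,3): attacks (4,4) (4,5) (4,2) (4,1) (4,0) (5,3) (3,3) (2,3) (1,3) (0,3)
  BK@(5,2): attacks (5,3) (5,1) (4,2) (4,3) (4,1)
B attacks (5,1): yes

Answer: yes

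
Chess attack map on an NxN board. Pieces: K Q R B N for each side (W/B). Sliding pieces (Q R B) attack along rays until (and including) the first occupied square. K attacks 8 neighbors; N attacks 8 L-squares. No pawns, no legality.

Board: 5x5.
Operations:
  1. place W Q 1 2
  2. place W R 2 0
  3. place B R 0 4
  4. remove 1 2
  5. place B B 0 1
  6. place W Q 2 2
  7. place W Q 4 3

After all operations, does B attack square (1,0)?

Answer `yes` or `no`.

Answer: yes

Derivation:
Op 1: place WQ@(1,2)
Op 2: place WR@(2,0)
Op 3: place BR@(0,4)
Op 4: remove (1,2)
Op 5: place BB@(0,1)
Op 6: place WQ@(2,2)
Op 7: place WQ@(4,3)
Per-piece attacks for B:
  BB@(0,1): attacks (1,2) (2,3) (3,4) (1,0)
  BR@(0,4): attacks (0,3) (0,2) (0,1) (1,4) (2,4) (3,4) (4,4) [ray(0,-1) blocked at (0,1)]
B attacks (1,0): yes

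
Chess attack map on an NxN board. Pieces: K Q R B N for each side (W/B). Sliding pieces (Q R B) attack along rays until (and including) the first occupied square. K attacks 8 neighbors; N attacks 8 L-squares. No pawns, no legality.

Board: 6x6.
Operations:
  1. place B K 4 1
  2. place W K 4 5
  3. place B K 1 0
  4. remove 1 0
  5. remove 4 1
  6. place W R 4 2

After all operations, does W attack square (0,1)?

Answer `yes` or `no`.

Answer: no

Derivation:
Op 1: place BK@(4,1)
Op 2: place WK@(4,5)
Op 3: place BK@(1,0)
Op 4: remove (1,0)
Op 5: remove (4,1)
Op 6: place WR@(4,2)
Per-piece attacks for W:
  WR@(4,2): attacks (4,3) (4,4) (4,5) (4,1) (4,0) (5,2) (3,2) (2,2) (1,2) (0,2) [ray(0,1) blocked at (4,5)]
  WK@(4,5): attacks (4,4) (5,5) (3,5) (5,4) (3,4)
W attacks (0,1): no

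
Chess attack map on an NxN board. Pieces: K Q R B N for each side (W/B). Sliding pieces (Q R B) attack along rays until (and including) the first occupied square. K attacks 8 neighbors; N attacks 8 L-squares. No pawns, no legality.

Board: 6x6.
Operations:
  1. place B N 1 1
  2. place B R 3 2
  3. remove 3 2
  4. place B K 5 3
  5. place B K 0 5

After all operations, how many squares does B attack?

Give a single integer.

Op 1: place BN@(1,1)
Op 2: place BR@(3,2)
Op 3: remove (3,2)
Op 4: place BK@(5,3)
Op 5: place BK@(0,5)
Per-piece attacks for B:
  BK@(0,5): attacks (0,4) (1,5) (1,4)
  BN@(1,1): attacks (2,3) (3,2) (0,3) (3,0)
  BK@(5,3): attacks (5,4) (5,2) (4,3) (4,4) (4,2)
Union (12 distinct): (0,3) (0,4) (1,4) (1,5) (2,3) (3,0) (3,2) (4,2) (4,3) (4,4) (5,2) (5,4)

Answer: 12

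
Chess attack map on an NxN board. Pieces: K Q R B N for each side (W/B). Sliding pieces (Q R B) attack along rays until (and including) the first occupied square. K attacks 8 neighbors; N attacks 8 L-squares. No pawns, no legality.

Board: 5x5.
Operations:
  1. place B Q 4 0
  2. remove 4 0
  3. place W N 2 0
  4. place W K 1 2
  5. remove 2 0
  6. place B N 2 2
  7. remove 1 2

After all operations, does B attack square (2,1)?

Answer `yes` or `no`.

Answer: no

Derivation:
Op 1: place BQ@(4,0)
Op 2: remove (4,0)
Op 3: place WN@(2,0)
Op 4: place WK@(1,2)
Op 5: remove (2,0)
Op 6: place BN@(2,2)
Op 7: remove (1,2)
Per-piece attacks for B:
  BN@(2,2): attacks (3,4) (4,3) (1,4) (0,3) (3,0) (4,1) (1,0) (0,1)
B attacks (2,1): no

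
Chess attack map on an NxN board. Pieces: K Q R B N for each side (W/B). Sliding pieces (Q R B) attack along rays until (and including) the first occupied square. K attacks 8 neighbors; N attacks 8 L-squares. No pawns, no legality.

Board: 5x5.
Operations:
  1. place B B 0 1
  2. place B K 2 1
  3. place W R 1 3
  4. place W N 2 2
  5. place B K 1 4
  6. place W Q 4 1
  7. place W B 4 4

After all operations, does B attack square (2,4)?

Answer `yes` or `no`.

Answer: yes

Derivation:
Op 1: place BB@(0,1)
Op 2: place BK@(2,1)
Op 3: place WR@(1,3)
Op 4: place WN@(2,2)
Op 5: place BK@(1,4)
Op 6: place WQ@(4,1)
Op 7: place WB@(4,4)
Per-piece attacks for B:
  BB@(0,1): attacks (1,2) (2,3) (3,4) (1,0)
  BK@(1,4): attacks (1,3) (2,4) (0,4) (2,3) (0,3)
  BK@(2,1): attacks (2,2) (2,0) (3,1) (1,1) (3,2) (3,0) (1,2) (1,0)
B attacks (2,4): yes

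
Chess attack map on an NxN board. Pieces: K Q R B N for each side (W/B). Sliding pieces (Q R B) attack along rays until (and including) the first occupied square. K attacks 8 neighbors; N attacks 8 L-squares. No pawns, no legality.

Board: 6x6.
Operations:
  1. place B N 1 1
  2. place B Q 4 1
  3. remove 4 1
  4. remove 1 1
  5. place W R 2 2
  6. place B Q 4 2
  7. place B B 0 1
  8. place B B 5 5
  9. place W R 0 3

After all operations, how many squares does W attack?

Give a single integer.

Op 1: place BN@(1,1)
Op 2: place BQ@(4,1)
Op 3: remove (4,1)
Op 4: remove (1,1)
Op 5: place WR@(2,2)
Op 6: place BQ@(4,2)
Op 7: place BB@(0,1)
Op 8: place BB@(5,5)
Op 9: place WR@(0,3)
Per-piece attacks for W:
  WR@(0,3): attacks (0,4) (0,5) (0,2) (0,1) (1,3) (2,3) (3,3) (4,3) (5,3) [ray(0,-1) blocked at (0,1)]
  WR@(2,2): attacks (2,3) (2,4) (2,5) (2,1) (2,0) (3,2) (4,2) (1,2) (0,2) [ray(1,0) blocked at (4,2)]
Union (16 distinct): (0,1) (0,2) (0,4) (0,5) (1,2) (1,3) (2,0) (2,1) (2,3) (2,4) (2,5) (3,2) (3,3) (4,2) (4,3) (5,3)

Answer: 16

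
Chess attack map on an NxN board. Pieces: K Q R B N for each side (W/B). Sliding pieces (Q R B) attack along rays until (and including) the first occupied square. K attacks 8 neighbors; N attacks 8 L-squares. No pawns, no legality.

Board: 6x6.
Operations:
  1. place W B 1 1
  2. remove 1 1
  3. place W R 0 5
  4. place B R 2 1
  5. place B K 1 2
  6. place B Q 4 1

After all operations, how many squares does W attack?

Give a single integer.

Op 1: place WB@(1,1)
Op 2: remove (1,1)
Op 3: place WR@(0,5)
Op 4: place BR@(2,1)
Op 5: place BK@(1,2)
Op 6: place BQ@(4,1)
Per-piece attacks for W:
  WR@(0,5): attacks (0,4) (0,3) (0,2) (0,1) (0,0) (1,5) (2,5) (3,5) (4,5) (5,5)
Union (10 distinct): (0,0) (0,1) (0,2) (0,3) (0,4) (1,5) (2,5) (3,5) (4,5) (5,5)

Answer: 10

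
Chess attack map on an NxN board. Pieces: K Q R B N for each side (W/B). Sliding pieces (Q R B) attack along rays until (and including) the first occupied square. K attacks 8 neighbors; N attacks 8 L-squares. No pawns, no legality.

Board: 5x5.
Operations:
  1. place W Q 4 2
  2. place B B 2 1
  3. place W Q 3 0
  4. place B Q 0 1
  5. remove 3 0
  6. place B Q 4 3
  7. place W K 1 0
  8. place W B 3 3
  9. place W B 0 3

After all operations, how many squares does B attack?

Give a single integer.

Answer: 15

Derivation:
Op 1: place WQ@(4,2)
Op 2: place BB@(2,1)
Op 3: place WQ@(3,0)
Op 4: place BQ@(0,1)
Op 5: remove (3,0)
Op 6: place BQ@(4,3)
Op 7: place WK@(1,0)
Op 8: place WB@(3,3)
Op 9: place WB@(0,3)
Per-piece attacks for B:
  BQ@(0,1): attacks (0,2) (0,3) (0,0) (1,1) (2,1) (1,2) (2,3) (3,4) (1,0) [ray(0,1) blocked at (0,3); ray(1,0) blocked at (2,1); ray(1,-1) blocked at (1,0)]
  BB@(2,1): attacks (3,2) (4,3) (3,0) (1,2) (0,3) (1,0) [ray(1,1) blocked at (4,3); ray(-1,1) blocked at (0,3); ray(-1,-1) blocked at (1,0)]
  BQ@(4,3): attacks (4,4) (4,2) (3,3) (3,4) (3,2) (2,1) [ray(0,-1) blocked at (4,2); ray(-1,0) blocked at (3,3); ray(-1,-1) blocked at (2,1)]
Union (15 distinct): (0,0) (0,2) (0,3) (1,0) (1,1) (1,2) (2,1) (2,3) (3,0) (3,2) (3,3) (3,4) (4,2) (4,3) (4,4)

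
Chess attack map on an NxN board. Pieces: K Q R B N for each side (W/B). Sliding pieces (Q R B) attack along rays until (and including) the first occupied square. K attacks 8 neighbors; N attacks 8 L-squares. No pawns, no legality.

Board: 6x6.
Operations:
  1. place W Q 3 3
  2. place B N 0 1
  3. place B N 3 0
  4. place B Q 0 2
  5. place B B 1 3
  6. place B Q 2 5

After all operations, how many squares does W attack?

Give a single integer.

Answer: 18

Derivation:
Op 1: place WQ@(3,3)
Op 2: place BN@(0,1)
Op 3: place BN@(3,0)
Op 4: place BQ@(0,2)
Op 5: place BB@(1,3)
Op 6: place BQ@(2,5)
Per-piece attacks for W:
  WQ@(3,3): attacks (3,4) (3,5) (3,2) (3,1) (3,0) (4,3) (5,3) (2,3) (1,3) (4,4) (5,5) (4,2) (5,1) (2,4) (1,5) (2,2) (1,1) (0,0) [ray(0,-1) blocked at (3,0); ray(-1,0) blocked at (1,3)]
Union (18 distinct): (0,0) (1,1) (1,3) (1,5) (2,2) (2,3) (2,4) (3,0) (3,1) (3,2) (3,4) (3,5) (4,2) (4,3) (4,4) (5,1) (5,3) (5,5)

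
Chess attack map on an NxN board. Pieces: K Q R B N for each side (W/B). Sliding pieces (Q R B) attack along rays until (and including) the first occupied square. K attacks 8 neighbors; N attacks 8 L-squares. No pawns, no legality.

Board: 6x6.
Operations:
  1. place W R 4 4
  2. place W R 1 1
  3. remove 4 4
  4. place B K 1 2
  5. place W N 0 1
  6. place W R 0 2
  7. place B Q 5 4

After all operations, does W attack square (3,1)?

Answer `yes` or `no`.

Answer: yes

Derivation:
Op 1: place WR@(4,4)
Op 2: place WR@(1,1)
Op 3: remove (4,4)
Op 4: place BK@(1,2)
Op 5: place WN@(0,1)
Op 6: place WR@(0,2)
Op 7: place BQ@(5,4)
Per-piece attacks for W:
  WN@(0,1): attacks (1,3) (2,2) (2,0)
  WR@(0,2): attacks (0,3) (0,4) (0,5) (0,1) (1,2) [ray(0,-1) blocked at (0,1); ray(1,0) blocked at (1,2)]
  WR@(1,1): attacks (1,2) (1,0) (2,1) (3,1) (4,1) (5,1) (0,1) [ray(0,1) blocked at (1,2); ray(-1,0) blocked at (0,1)]
W attacks (3,1): yes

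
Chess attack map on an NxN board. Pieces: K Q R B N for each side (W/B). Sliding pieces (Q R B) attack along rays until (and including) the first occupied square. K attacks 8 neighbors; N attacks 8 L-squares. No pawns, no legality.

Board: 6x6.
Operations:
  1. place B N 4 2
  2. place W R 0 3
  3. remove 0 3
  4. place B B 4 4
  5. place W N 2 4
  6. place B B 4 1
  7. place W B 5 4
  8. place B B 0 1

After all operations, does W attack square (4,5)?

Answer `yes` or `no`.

Answer: yes

Derivation:
Op 1: place BN@(4,2)
Op 2: place WR@(0,3)
Op 3: remove (0,3)
Op 4: place BB@(4,4)
Op 5: place WN@(2,4)
Op 6: place BB@(4,1)
Op 7: place WB@(5,4)
Op 8: place BB@(0,1)
Per-piece attacks for W:
  WN@(2,4): attacks (4,5) (0,5) (3,2) (4,3) (1,2) (0,3)
  WB@(5,4): attacks (4,5) (4,3) (3,2) (2,1) (1,0)
W attacks (4,5): yes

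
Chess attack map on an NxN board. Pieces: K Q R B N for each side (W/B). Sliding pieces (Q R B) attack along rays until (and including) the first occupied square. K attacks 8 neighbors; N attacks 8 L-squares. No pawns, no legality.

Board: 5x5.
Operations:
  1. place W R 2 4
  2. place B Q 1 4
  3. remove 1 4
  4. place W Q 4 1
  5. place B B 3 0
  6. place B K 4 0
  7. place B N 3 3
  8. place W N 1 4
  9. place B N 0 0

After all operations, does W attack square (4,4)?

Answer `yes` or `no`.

Answer: yes

Derivation:
Op 1: place WR@(2,4)
Op 2: place BQ@(1,4)
Op 3: remove (1,4)
Op 4: place WQ@(4,1)
Op 5: place BB@(3,0)
Op 6: place BK@(4,0)
Op 7: place BN@(3,3)
Op 8: place WN@(1,4)
Op 9: place BN@(0,0)
Per-piece attacks for W:
  WN@(1,4): attacks (2,2) (3,3) (0,2)
  WR@(2,4): attacks (2,3) (2,2) (2,1) (2,0) (3,4) (4,4) (1,4) [ray(-1,0) blocked at (1,4)]
  WQ@(4,1): attacks (4,2) (4,3) (4,4) (4,0) (3,1) (2,1) (1,1) (0,1) (3,2) (2,3) (1,4) (3,0) [ray(0,-1) blocked at (4,0); ray(-1,1) blocked at (1,4); ray(-1,-1) blocked at (3,0)]
W attacks (4,4): yes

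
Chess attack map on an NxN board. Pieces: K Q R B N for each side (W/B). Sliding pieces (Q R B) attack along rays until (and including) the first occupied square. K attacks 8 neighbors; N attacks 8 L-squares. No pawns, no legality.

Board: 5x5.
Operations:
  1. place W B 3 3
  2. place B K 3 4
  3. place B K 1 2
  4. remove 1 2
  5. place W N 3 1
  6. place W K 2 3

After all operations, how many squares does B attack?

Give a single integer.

Op 1: place WB@(3,3)
Op 2: place BK@(3,4)
Op 3: place BK@(1,2)
Op 4: remove (1,2)
Op 5: place WN@(3,1)
Op 6: place WK@(2,3)
Per-piece attacks for B:
  BK@(3,4): attacks (3,3) (4,4) (2,4) (4,3) (2,3)
Union (5 distinct): (2,3) (2,4) (3,3) (4,3) (4,4)

Answer: 5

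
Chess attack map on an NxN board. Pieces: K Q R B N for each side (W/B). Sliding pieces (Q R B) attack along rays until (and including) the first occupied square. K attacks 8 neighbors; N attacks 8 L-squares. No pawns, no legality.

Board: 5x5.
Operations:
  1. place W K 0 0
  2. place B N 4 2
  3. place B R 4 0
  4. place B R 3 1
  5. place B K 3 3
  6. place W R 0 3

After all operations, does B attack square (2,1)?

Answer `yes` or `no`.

Answer: yes

Derivation:
Op 1: place WK@(0,0)
Op 2: place BN@(4,2)
Op 3: place BR@(4,0)
Op 4: place BR@(3,1)
Op 5: place BK@(3,3)
Op 6: place WR@(0,3)
Per-piece attacks for B:
  BR@(3,1): attacks (3,2) (3,3) (3,0) (4,1) (2,1) (1,1) (0,1) [ray(0,1) blocked at (3,3)]
  BK@(3,3): attacks (3,4) (3,2) (4,3) (2,3) (4,4) (4,2) (2,4) (2,2)
  BR@(4,0): attacks (4,1) (4,2) (3,0) (2,0) (1,0) (0,0) [ray(0,1) blocked at (4,2); ray(-1,0) blocked at (0,0)]
  BN@(4,2): attacks (3,4) (2,3) (3,0) (2,1)
B attacks (2,1): yes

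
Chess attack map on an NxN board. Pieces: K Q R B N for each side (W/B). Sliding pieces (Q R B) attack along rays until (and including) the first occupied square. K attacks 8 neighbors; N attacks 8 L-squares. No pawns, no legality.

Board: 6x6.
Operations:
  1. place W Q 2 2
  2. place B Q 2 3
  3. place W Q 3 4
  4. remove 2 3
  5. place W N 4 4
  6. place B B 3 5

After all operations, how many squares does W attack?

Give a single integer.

Answer: 24

Derivation:
Op 1: place WQ@(2,2)
Op 2: place BQ@(2,3)
Op 3: place WQ@(3,4)
Op 4: remove (2,3)
Op 5: place WN@(4,4)
Op 6: place BB@(3,5)
Per-piece attacks for W:
  WQ@(2,2): attacks (2,3) (2,4) (2,5) (2,1) (2,0) (3,2) (4,2) (5,2) (1,2) (0,2) (3,3) (4,4) (3,1) (4,0) (1,3) (0,4) (1,1) (0,0) [ray(1,1) blocked at (4,4)]
  WQ@(3,4): attacks (3,5) (3,3) (3,2) (3,1) (3,0) (4,4) (2,4) (1,4) (0,4) (4,5) (4,3) (5,2) (2,5) (2,3) (1,2) (0,1) [ray(0,1) blocked at (3,5); ray(1,0) blocked at (4,4)]
  WN@(4,4): attacks (2,5) (5,2) (3,2) (2,3)
Union (24 distinct): (0,0) (0,1) (0,2) (0,4) (1,1) (1,2) (1,3) (1,4) (2,0) (2,1) (2,3) (2,4) (2,5) (3,0) (3,1) (3,2) (3,3) (3,5) (4,0) (4,2) (4,3) (4,4) (4,5) (5,2)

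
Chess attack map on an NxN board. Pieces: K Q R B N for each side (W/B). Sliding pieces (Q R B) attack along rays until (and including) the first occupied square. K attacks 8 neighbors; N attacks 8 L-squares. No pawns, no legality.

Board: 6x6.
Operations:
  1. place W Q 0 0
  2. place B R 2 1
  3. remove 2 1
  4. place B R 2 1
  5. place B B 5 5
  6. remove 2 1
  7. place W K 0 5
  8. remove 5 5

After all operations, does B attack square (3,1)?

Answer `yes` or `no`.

Answer: no

Derivation:
Op 1: place WQ@(0,0)
Op 2: place BR@(2,1)
Op 3: remove (2,1)
Op 4: place BR@(2,1)
Op 5: place BB@(5,5)
Op 6: remove (2,1)
Op 7: place WK@(0,5)
Op 8: remove (5,5)
Per-piece attacks for B:
B attacks (3,1): no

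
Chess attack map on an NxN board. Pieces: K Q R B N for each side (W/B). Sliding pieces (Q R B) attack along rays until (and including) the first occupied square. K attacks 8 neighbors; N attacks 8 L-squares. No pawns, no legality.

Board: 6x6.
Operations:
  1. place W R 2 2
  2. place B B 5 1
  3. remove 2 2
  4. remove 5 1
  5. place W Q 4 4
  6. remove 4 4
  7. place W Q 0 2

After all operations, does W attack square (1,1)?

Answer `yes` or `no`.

Op 1: place WR@(2,2)
Op 2: place BB@(5,1)
Op 3: remove (2,2)
Op 4: remove (5,1)
Op 5: place WQ@(4,4)
Op 6: remove (4,4)
Op 7: place WQ@(0,2)
Per-piece attacks for W:
  WQ@(0,2): attacks (0,3) (0,4) (0,5) (0,1) (0,0) (1,2) (2,2) (3,2) (4,2) (5,2) (1,3) (2,4) (3,5) (1,1) (2,0)
W attacks (1,1): yes

Answer: yes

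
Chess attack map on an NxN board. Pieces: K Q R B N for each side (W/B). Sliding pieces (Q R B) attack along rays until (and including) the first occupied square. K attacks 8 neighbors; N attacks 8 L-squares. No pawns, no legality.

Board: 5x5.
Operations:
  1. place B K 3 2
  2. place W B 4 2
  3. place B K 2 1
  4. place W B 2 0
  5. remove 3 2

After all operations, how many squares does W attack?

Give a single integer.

Op 1: place BK@(3,2)
Op 2: place WB@(4,2)
Op 3: place BK@(2,1)
Op 4: place WB@(2,0)
Op 5: remove (3,2)
Per-piece attacks for W:
  WB@(2,0): attacks (3,1) (4,2) (1,1) (0,2) [ray(1,1) blocked at (4,2)]
  WB@(4,2): attacks (3,3) (2,4) (3,1) (2,0) [ray(-1,-1) blocked at (2,0)]
Union (7 distinct): (0,2) (1,1) (2,0) (2,4) (3,1) (3,3) (4,2)

Answer: 7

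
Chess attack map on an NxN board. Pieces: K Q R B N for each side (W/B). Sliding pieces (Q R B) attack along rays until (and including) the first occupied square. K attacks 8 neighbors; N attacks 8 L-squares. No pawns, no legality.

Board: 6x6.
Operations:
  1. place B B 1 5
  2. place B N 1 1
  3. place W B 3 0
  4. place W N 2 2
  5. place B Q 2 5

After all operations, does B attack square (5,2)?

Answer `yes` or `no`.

Op 1: place BB@(1,5)
Op 2: place BN@(1,1)
Op 3: place WB@(3,0)
Op 4: place WN@(2,2)
Op 5: place BQ@(2,5)
Per-piece attacks for B:
  BN@(1,1): attacks (2,3) (3,2) (0,3) (3,0)
  BB@(1,5): attacks (2,4) (3,3) (4,2) (5,1) (0,4)
  BQ@(2,5): attacks (2,4) (2,3) (2,2) (3,5) (4,5) (5,5) (1,5) (3,4) (4,3) (5,2) (1,4) (0,3) [ray(0,-1) blocked at (2,2); ray(-1,0) blocked at (1,5)]
B attacks (5,2): yes

Answer: yes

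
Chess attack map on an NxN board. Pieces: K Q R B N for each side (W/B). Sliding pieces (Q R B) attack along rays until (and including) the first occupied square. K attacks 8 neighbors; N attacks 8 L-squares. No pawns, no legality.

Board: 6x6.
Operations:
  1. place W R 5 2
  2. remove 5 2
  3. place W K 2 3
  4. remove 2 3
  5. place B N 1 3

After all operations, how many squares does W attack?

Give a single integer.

Op 1: place WR@(5,2)
Op 2: remove (5,2)
Op 3: place WK@(2,3)
Op 4: remove (2,3)
Op 5: place BN@(1,3)
Per-piece attacks for W:
Union (0 distinct): (none)

Answer: 0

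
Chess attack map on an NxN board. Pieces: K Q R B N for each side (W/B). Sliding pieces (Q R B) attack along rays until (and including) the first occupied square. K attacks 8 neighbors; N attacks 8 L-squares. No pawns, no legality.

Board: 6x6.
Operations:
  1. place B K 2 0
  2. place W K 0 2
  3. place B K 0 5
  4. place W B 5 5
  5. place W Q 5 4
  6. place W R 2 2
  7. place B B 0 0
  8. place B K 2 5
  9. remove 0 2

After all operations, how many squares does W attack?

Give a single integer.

Answer: 23

Derivation:
Op 1: place BK@(2,0)
Op 2: place WK@(0,2)
Op 3: place BK@(0,5)
Op 4: place WB@(5,5)
Op 5: place WQ@(5,4)
Op 6: place WR@(2,2)
Op 7: place BB@(0,0)
Op 8: place BK@(2,5)
Op 9: remove (0,2)
Per-piece attacks for W:
  WR@(2,2): attacks (2,3) (2,4) (2,5) (2,1) (2,0) (3,2) (4,2) (5,2) (1,2) (0,2) [ray(0,1) blocked at (2,5); ray(0,-1) blocked at (2,0)]
  WQ@(5,4): attacks (5,5) (5,3) (5,2) (5,1) (5,0) (4,4) (3,4) (2,4) (1,4) (0,4) (4,5) (4,3) (3,2) (2,1) (1,0) [ray(0,1) blocked at (5,5)]
  WB@(5,5): attacks (4,4) (3,3) (2,2) [ray(-1,-1) blocked at (2,2)]
Union (23 distinct): (0,2) (0,4) (1,0) (1,2) (1,4) (2,0) (2,1) (2,2) (2,3) (2,4) (2,5) (3,2) (3,3) (3,4) (4,2) (4,3) (4,4) (4,5) (5,0) (5,1) (5,2) (5,3) (5,5)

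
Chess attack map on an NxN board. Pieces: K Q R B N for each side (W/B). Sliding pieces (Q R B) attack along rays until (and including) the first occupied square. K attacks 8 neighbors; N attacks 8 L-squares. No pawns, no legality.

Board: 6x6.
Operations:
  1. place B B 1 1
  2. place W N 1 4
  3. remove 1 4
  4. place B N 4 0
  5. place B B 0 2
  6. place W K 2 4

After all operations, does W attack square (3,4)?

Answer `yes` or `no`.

Op 1: place BB@(1,1)
Op 2: place WN@(1,4)
Op 3: remove (1,4)
Op 4: place BN@(4,0)
Op 5: place BB@(0,2)
Op 6: place WK@(2,4)
Per-piece attacks for W:
  WK@(2,4): attacks (2,5) (2,3) (3,4) (1,4) (3,5) (3,3) (1,5) (1,3)
W attacks (3,4): yes

Answer: yes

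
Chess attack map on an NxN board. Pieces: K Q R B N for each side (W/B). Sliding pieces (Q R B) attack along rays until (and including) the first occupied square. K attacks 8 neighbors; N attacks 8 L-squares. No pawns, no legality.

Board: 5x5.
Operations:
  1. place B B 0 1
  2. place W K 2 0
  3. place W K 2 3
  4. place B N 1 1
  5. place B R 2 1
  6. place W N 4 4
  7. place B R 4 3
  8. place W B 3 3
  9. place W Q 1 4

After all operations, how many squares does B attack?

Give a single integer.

Answer: 15

Derivation:
Op 1: place BB@(0,1)
Op 2: place WK@(2,0)
Op 3: place WK@(2,3)
Op 4: place BN@(1,1)
Op 5: place BR@(2,1)
Op 6: place WN@(4,4)
Op 7: place BR@(4,3)
Op 8: place WB@(3,3)
Op 9: place WQ@(1,4)
Per-piece attacks for B:
  BB@(0,1): attacks (1,2) (2,3) (1,0) [ray(1,1) blocked at (2,3)]
  BN@(1,1): attacks (2,3) (3,2) (0,3) (3,0)
  BR@(2,1): attacks (2,2) (2,3) (2,0) (3,1) (4,1) (1,1) [ray(0,1) blocked at (2,3); ray(0,-1) blocked at (2,0); ray(-1,0) blocked at (1,1)]
  BR@(4,3): attacks (4,4) (4,2) (4,1) (4,0) (3,3) [ray(0,1) blocked at (4,4); ray(-1,0) blocked at (3,3)]
Union (15 distinct): (0,3) (1,0) (1,1) (1,2) (2,0) (2,2) (2,3) (3,0) (3,1) (3,2) (3,3) (4,0) (4,1) (4,2) (4,4)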